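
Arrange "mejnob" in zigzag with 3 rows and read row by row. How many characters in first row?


Zigzag "mejnob" into 3 rows:
Placing characters:
  'm' => row 0
  'e' => row 1
  'j' => row 2
  'n' => row 1
  'o' => row 0
  'b' => row 1
Rows:
  Row 0: "mo"
  Row 1: "enb"
  Row 2: "j"
First row length: 2

2


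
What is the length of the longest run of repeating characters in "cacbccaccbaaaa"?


Input: "cacbccaccbaaaa"
Scanning for longest run:
  Position 1 ('a'): new char, reset run to 1
  Position 2 ('c'): new char, reset run to 1
  Position 3 ('b'): new char, reset run to 1
  Position 4 ('c'): new char, reset run to 1
  Position 5 ('c'): continues run of 'c', length=2
  Position 6 ('a'): new char, reset run to 1
  Position 7 ('c'): new char, reset run to 1
  Position 8 ('c'): continues run of 'c', length=2
  Position 9 ('b'): new char, reset run to 1
  Position 10 ('a'): new char, reset run to 1
  Position 11 ('a'): continues run of 'a', length=2
  Position 12 ('a'): continues run of 'a', length=3
  Position 13 ('a'): continues run of 'a', length=4
Longest run: 'a' with length 4

4


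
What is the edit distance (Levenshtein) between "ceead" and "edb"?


Computing edit distance: "ceead" -> "edb"
DP table:
           e    d    b
      0    1    2    3
  c   1    1    2    3
  e   2    1    2    3
  e   3    2    2    3
  a   4    3    3    3
  d   5    4    3    4
Edit distance = dp[5][3] = 4

4


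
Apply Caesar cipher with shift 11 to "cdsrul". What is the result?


Caesar cipher: shift "cdsrul" by 11
  'c' (pos 2) + 11 = pos 13 = 'n'
  'd' (pos 3) + 11 = pos 14 = 'o'
  's' (pos 18) + 11 = pos 3 = 'd'
  'r' (pos 17) + 11 = pos 2 = 'c'
  'u' (pos 20) + 11 = pos 5 = 'f'
  'l' (pos 11) + 11 = pos 22 = 'w'
Result: nodcfw

nodcfw


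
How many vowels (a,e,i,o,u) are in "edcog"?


Input: edcog
Checking each character:
  'e' at position 0: vowel (running total: 1)
  'd' at position 1: consonant
  'c' at position 2: consonant
  'o' at position 3: vowel (running total: 2)
  'g' at position 4: consonant
Total vowels: 2

2


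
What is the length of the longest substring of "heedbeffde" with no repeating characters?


Input: "heedbeffde"
Sliding window (track last position of each char):
  Position 0 ('h'): window [0,0] length 1 -- new best
  Position 1 ('e'): window [0,1] length 2 -- new best
  Position 2 ('e'): repeat (last at 1), move window start to 2
  Position 2 ('e'): window [2,2] length 1
  Position 3 ('d'): window [2,3] length 2
  Position 4 ('b'): window [2,4] length 3 -- new best
  Position 5 ('e'): repeat (last at 2), move window start to 3
  Position 5 ('e'): window [3,5] length 3
  Position 6 ('f'): window [3,6] length 4 -- new best
  Position 7 ('f'): repeat (last at 6), move window start to 7
  Position 7 ('f'): window [7,7] length 1
  Position 8 ('d'): window [7,8] length 2
  Position 9 ('e'): window [7,9] length 3
Longest substring with no repeats: "dbef" with length 4

4


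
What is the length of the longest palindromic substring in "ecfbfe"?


Input: "ecfbfe"
Checking substrings for palindromes:
  [2:5] "fbf" (len 3) => palindrome
Longest palindromic substring: "fbf" with length 3

3


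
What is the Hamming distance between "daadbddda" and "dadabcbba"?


Comparing "daadbddda" and "dadabcbba" position by position:
  Position 0: 'd' vs 'd' => same
  Position 1: 'a' vs 'a' => same
  Position 2: 'a' vs 'd' => differ
  Position 3: 'd' vs 'a' => differ
  Position 4: 'b' vs 'b' => same
  Position 5: 'd' vs 'c' => differ
  Position 6: 'd' vs 'b' => differ
  Position 7: 'd' vs 'b' => differ
  Position 8: 'a' vs 'a' => same
Total differences (Hamming distance): 5

5


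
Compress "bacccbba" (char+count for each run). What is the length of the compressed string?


Input: bacccbba
Runs:
  'b' x 1 => "b1"
  'a' x 1 => "a1"
  'c' x 3 => "c3"
  'b' x 2 => "b2"
  'a' x 1 => "a1"
Compressed: "b1a1c3b2a1"
Compressed length: 10

10


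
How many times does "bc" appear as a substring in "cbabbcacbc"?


Searching for "bc" in "cbabbcacbc"
Scanning each position:
  Position 0: "cb" => no
  Position 1: "ba" => no
  Position 2: "ab" => no
  Position 3: "bb" => no
  Position 4: "bc" => MATCH
  Position 5: "ca" => no
  Position 6: "ac" => no
  Position 7: "cb" => no
  Position 8: "bc" => MATCH
Total occurrences: 2

2


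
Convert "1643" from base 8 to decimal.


Input: "1643" in base 8
Positional expansion:
  Digit '1' (value 1) x 8^3 = 512
  Digit '6' (value 6) x 8^2 = 384
  Digit '4' (value 4) x 8^1 = 32
  Digit '3' (value 3) x 8^0 = 3
Sum = 931

931


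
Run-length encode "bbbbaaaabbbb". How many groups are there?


Input: bbbbaaaabbbb
Scanning for consecutive runs:
  Group 1: 'b' x 4 (positions 0-3)
  Group 2: 'a' x 4 (positions 4-7)
  Group 3: 'b' x 4 (positions 8-11)
Total groups: 3

3


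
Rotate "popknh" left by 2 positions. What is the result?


Input: "popknh", rotate left by 2
First 2 characters: "po"
Remaining characters: "pknh"
Concatenate remaining + first: "pknh" + "po" = "pknhpo"

pknhpo


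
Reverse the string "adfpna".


Input: adfpna
Reading characters right to left:
  Position 5: 'a'
  Position 4: 'n'
  Position 3: 'p'
  Position 2: 'f'
  Position 1: 'd'
  Position 0: 'a'
Reversed: anpfda

anpfda


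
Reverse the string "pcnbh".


Input: pcnbh
Reading characters right to left:
  Position 4: 'h'
  Position 3: 'b'
  Position 2: 'n'
  Position 1: 'c'
  Position 0: 'p'
Reversed: hbncp

hbncp


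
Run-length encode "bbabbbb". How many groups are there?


Input: bbabbbb
Scanning for consecutive runs:
  Group 1: 'b' x 2 (positions 0-1)
  Group 2: 'a' x 1 (positions 2-2)
  Group 3: 'b' x 4 (positions 3-6)
Total groups: 3

3


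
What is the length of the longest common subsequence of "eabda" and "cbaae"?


LCS of "eabda" and "cbaae"
DP table:
           c    b    a    a    e
      0    0    0    0    0    0
  e   0    0    0    0    0    1
  a   0    0    0    1    1    1
  b   0    0    1    1    1    1
  d   0    0    1    1    1    1
  a   0    0    1    2    2    2
LCS length = dp[5][5] = 2

2


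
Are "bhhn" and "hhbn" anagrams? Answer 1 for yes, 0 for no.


Strings: "bhhn", "hhbn"
Sorted first:  bhhn
Sorted second: bhhn
Sorted forms match => anagrams

1


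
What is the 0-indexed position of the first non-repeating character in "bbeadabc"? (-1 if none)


Input: bbeadabc
Character frequencies:
  'a': 2
  'b': 3
  'c': 1
  'd': 1
  'e': 1
Scanning left to right for freq == 1:
  Position 0 ('b'): freq=3, skip
  Position 1 ('b'): freq=3, skip
  Position 2 ('e'): unique! => answer = 2

2


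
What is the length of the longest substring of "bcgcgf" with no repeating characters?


Input: "bcgcgf"
Sliding window (track last position of each char):
  Position 0 ('b'): window [0,0] length 1 -- new best
  Position 1 ('c'): window [0,1] length 2 -- new best
  Position 2 ('g'): window [0,2] length 3 -- new best
  Position 3 ('c'): repeat (last at 1), move window start to 2
  Position 3 ('c'): window [2,3] length 2
  Position 4 ('g'): repeat (last at 2), move window start to 3
  Position 4 ('g'): window [3,4] length 2
  Position 5 ('f'): window [3,5] length 3
Longest substring with no repeats: "bcg" with length 3

3


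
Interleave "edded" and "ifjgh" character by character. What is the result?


Interleaving "edded" and "ifjgh":
  Position 0: 'e' from first, 'i' from second => "ei"
  Position 1: 'd' from first, 'f' from second => "df"
  Position 2: 'd' from first, 'j' from second => "dj"
  Position 3: 'e' from first, 'g' from second => "eg"
  Position 4: 'd' from first, 'h' from second => "dh"
Result: eidfdjegdh

eidfdjegdh


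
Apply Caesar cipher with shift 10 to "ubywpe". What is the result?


Caesar cipher: shift "ubywpe" by 10
  'u' (pos 20) + 10 = pos 4 = 'e'
  'b' (pos 1) + 10 = pos 11 = 'l'
  'y' (pos 24) + 10 = pos 8 = 'i'
  'w' (pos 22) + 10 = pos 6 = 'g'
  'p' (pos 15) + 10 = pos 25 = 'z'
  'e' (pos 4) + 10 = pos 14 = 'o'
Result: eligzo

eligzo


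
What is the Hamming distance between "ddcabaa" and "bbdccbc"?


Comparing "ddcabaa" and "bbdccbc" position by position:
  Position 0: 'd' vs 'b' => differ
  Position 1: 'd' vs 'b' => differ
  Position 2: 'c' vs 'd' => differ
  Position 3: 'a' vs 'c' => differ
  Position 4: 'b' vs 'c' => differ
  Position 5: 'a' vs 'b' => differ
  Position 6: 'a' vs 'c' => differ
Total differences (Hamming distance): 7

7


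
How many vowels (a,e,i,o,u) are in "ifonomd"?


Input: ifonomd
Checking each character:
  'i' at position 0: vowel (running total: 1)
  'f' at position 1: consonant
  'o' at position 2: vowel (running total: 2)
  'n' at position 3: consonant
  'o' at position 4: vowel (running total: 3)
  'm' at position 5: consonant
  'd' at position 6: consonant
Total vowels: 3

3


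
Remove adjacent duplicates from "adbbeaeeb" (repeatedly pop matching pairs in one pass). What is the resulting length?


Input: adbbeaeeb
Stack-based adjacent duplicate removal:
  Read 'a': push. Stack: a
  Read 'd': push. Stack: ad
  Read 'b': push. Stack: adb
  Read 'b': matches stack top 'b' => pop. Stack: ad
  Read 'e': push. Stack: ade
  Read 'a': push. Stack: adea
  Read 'e': push. Stack: adeae
  Read 'e': matches stack top 'e' => pop. Stack: adea
  Read 'b': push. Stack: adeab
Final stack: "adeab" (length 5)

5


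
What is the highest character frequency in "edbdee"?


Input: edbdee
Character counts:
  'b': 1
  'd': 2
  'e': 3
Maximum frequency: 3

3


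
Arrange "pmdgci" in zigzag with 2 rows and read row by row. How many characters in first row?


Zigzag "pmdgci" into 2 rows:
Placing characters:
  'p' => row 0
  'm' => row 1
  'd' => row 0
  'g' => row 1
  'c' => row 0
  'i' => row 1
Rows:
  Row 0: "pdc"
  Row 1: "mgi"
First row length: 3

3


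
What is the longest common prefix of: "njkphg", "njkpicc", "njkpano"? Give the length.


Words: njkphg, njkpicc, njkpano
  Position 0: all 'n' => match
  Position 1: all 'j' => match
  Position 2: all 'k' => match
  Position 3: all 'p' => match
  Position 4: ('h', 'i', 'a') => mismatch, stop
LCP = "njkp" (length 4)

4


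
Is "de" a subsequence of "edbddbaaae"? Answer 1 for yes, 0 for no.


Check if "de" is a subsequence of "edbddbaaae"
Greedy scan:
  Position 0 ('e'): no match needed
  Position 1 ('d'): matches sub[0] = 'd'
  Position 2 ('b'): no match needed
  Position 3 ('d'): no match needed
  Position 4 ('d'): no match needed
  Position 5 ('b'): no match needed
  Position 6 ('a'): no match needed
  Position 7 ('a'): no match needed
  Position 8 ('a'): no match needed
  Position 9 ('e'): matches sub[1] = 'e'
All 2 characters matched => is a subsequence

1


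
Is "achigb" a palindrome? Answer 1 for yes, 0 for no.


Input: achigb
Reversed: bgihca
  Compare pos 0 ('a') with pos 5 ('b'): MISMATCH
  Compare pos 1 ('c') with pos 4 ('g'): MISMATCH
  Compare pos 2 ('h') with pos 3 ('i'): MISMATCH
Result: not a palindrome

0


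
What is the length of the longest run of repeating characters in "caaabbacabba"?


Input: "caaabbacabba"
Scanning for longest run:
  Position 1 ('a'): new char, reset run to 1
  Position 2 ('a'): continues run of 'a', length=2
  Position 3 ('a'): continues run of 'a', length=3
  Position 4 ('b'): new char, reset run to 1
  Position 5 ('b'): continues run of 'b', length=2
  Position 6 ('a'): new char, reset run to 1
  Position 7 ('c'): new char, reset run to 1
  Position 8 ('a'): new char, reset run to 1
  Position 9 ('b'): new char, reset run to 1
  Position 10 ('b'): continues run of 'b', length=2
  Position 11 ('a'): new char, reset run to 1
Longest run: 'a' with length 3

3


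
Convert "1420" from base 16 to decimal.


Input: "1420" in base 16
Positional expansion:
  Digit '1' (value 1) x 16^3 = 4096
  Digit '4' (value 4) x 16^2 = 1024
  Digit '2' (value 2) x 16^1 = 32
  Digit '0' (value 0) x 16^0 = 0
Sum = 5152

5152


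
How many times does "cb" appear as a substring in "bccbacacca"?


Searching for "cb" in "bccbacacca"
Scanning each position:
  Position 0: "bc" => no
  Position 1: "cc" => no
  Position 2: "cb" => MATCH
  Position 3: "ba" => no
  Position 4: "ac" => no
  Position 5: "ca" => no
  Position 6: "ac" => no
  Position 7: "cc" => no
  Position 8: "ca" => no
Total occurrences: 1

1


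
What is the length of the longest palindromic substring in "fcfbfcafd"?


Input: "fcfbfcafd"
Checking substrings for palindromes:
  [1:6] "cfbfc" (len 5) => palindrome
  [0:3] "fcf" (len 3) => palindrome
  [2:5] "fbf" (len 3) => palindrome
Longest palindromic substring: "cfbfc" with length 5

5


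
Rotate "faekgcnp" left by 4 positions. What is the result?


Input: "faekgcnp", rotate left by 4
First 4 characters: "faek"
Remaining characters: "gcnp"
Concatenate remaining + first: "gcnp" + "faek" = "gcnpfaek"

gcnpfaek


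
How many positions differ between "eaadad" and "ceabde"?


Comparing "eaadad" and "ceabde" position by position:
  Position 0: 'e' vs 'c' => DIFFER
  Position 1: 'a' vs 'e' => DIFFER
  Position 2: 'a' vs 'a' => same
  Position 3: 'd' vs 'b' => DIFFER
  Position 4: 'a' vs 'd' => DIFFER
  Position 5: 'd' vs 'e' => DIFFER
Positions that differ: 5

5


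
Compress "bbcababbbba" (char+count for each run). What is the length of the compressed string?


Input: bbcababbbba
Runs:
  'b' x 2 => "b2"
  'c' x 1 => "c1"
  'a' x 1 => "a1"
  'b' x 1 => "b1"
  'a' x 1 => "a1"
  'b' x 4 => "b4"
  'a' x 1 => "a1"
Compressed: "b2c1a1b1a1b4a1"
Compressed length: 14

14


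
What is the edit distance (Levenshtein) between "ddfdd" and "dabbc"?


Computing edit distance: "ddfdd" -> "dabbc"
DP table:
           d    a    b    b    c
      0    1    2    3    4    5
  d   1    0    1    2    3    4
  d   2    1    1    2    3    4
  f   3    2    2    2    3    4
  d   4    3    3    3    3    4
  d   5    4    4    4    4    4
Edit distance = dp[5][5] = 4

4


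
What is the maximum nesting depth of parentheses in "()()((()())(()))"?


Input: "()()((()())(()))"
Tracking depth:
  Position 0 '(': depth becomes 1
  Position 1 ')': depth becomes 0
  Position 2 '(': depth becomes 1
  Position 3 ')': depth becomes 0
  Position 4 '(': depth becomes 1
  Position 5 '(': depth becomes 2
  Position 6 '(': depth becomes 3
  Position 7 ')': depth becomes 2
  Position 8 '(': depth becomes 3
  Position 9 ')': depth becomes 2
  Position 10 ')': depth becomes 1
  Position 11 '(': depth becomes 2
  Position 12 '(': depth becomes 3
  Position 13 ')': depth becomes 2
  Position 14 ')': depth becomes 1
  Position 15 ')': depth becomes 0
Maximum depth reached: 3

3


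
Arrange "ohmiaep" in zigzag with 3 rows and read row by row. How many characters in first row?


Zigzag "ohmiaep" into 3 rows:
Placing characters:
  'o' => row 0
  'h' => row 1
  'm' => row 2
  'i' => row 1
  'a' => row 0
  'e' => row 1
  'p' => row 2
Rows:
  Row 0: "oa"
  Row 1: "hie"
  Row 2: "mp"
First row length: 2

2


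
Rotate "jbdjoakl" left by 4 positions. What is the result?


Input: "jbdjoakl", rotate left by 4
First 4 characters: "jbdj"
Remaining characters: "oakl"
Concatenate remaining + first: "oakl" + "jbdj" = "oakljbdj"

oakljbdj


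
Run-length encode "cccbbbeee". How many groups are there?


Input: cccbbbeee
Scanning for consecutive runs:
  Group 1: 'c' x 3 (positions 0-2)
  Group 2: 'b' x 3 (positions 3-5)
  Group 3: 'e' x 3 (positions 6-8)
Total groups: 3

3


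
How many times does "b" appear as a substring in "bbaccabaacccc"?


Searching for "b" in "bbaccabaacccc"
Scanning each position:
  Position 0: "b" => MATCH
  Position 1: "b" => MATCH
  Position 2: "a" => no
  Position 3: "c" => no
  Position 4: "c" => no
  Position 5: "a" => no
  Position 6: "b" => MATCH
  Position 7: "a" => no
  Position 8: "a" => no
  Position 9: "c" => no
  Position 10: "c" => no
  Position 11: "c" => no
  Position 12: "c" => no
Total occurrences: 3

3


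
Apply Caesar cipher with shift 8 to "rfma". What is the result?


Caesar cipher: shift "rfma" by 8
  'r' (pos 17) + 8 = pos 25 = 'z'
  'f' (pos 5) + 8 = pos 13 = 'n'
  'm' (pos 12) + 8 = pos 20 = 'u'
  'a' (pos 0) + 8 = pos 8 = 'i'
Result: znui

znui


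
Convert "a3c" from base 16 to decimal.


Input: "a3c" in base 16
Positional expansion:
  Digit 'a' (value 10) x 16^2 = 2560
  Digit '3' (value 3) x 16^1 = 48
  Digit 'c' (value 12) x 16^0 = 12
Sum = 2620

2620


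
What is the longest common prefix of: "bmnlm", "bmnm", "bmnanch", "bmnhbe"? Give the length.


Words: bmnlm, bmnm, bmnanch, bmnhbe
  Position 0: all 'b' => match
  Position 1: all 'm' => match
  Position 2: all 'n' => match
  Position 3: ('l', 'm', 'a', 'h') => mismatch, stop
LCP = "bmn" (length 3)

3


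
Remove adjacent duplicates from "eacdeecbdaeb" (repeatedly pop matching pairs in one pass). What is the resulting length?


Input: eacdeecbdaeb
Stack-based adjacent duplicate removal:
  Read 'e': push. Stack: e
  Read 'a': push. Stack: ea
  Read 'c': push. Stack: eac
  Read 'd': push. Stack: eacd
  Read 'e': push. Stack: eacde
  Read 'e': matches stack top 'e' => pop. Stack: eacd
  Read 'c': push. Stack: eacdc
  Read 'b': push. Stack: eacdcb
  Read 'd': push. Stack: eacdcbd
  Read 'a': push. Stack: eacdcbda
  Read 'e': push. Stack: eacdcbdae
  Read 'b': push. Stack: eacdcbdaeb
Final stack: "eacdcbdaeb" (length 10)

10


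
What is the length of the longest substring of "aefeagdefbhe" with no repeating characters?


Input: "aefeagdefbhe"
Sliding window (track last position of each char):
  Position 0 ('a'): window [0,0] length 1 -- new best
  Position 1 ('e'): window [0,1] length 2 -- new best
  Position 2 ('f'): window [0,2] length 3 -- new best
  Position 3 ('e'): repeat (last at 1), move window start to 2
  Position 3 ('e'): window [2,3] length 2
  Position 4 ('a'): window [2,4] length 3
  Position 5 ('g'): window [2,5] length 4 -- new best
  Position 6 ('d'): window [2,6] length 5 -- new best
  Position 7 ('e'): repeat (last at 3), move window start to 4
  Position 7 ('e'): window [4,7] length 4
  Position 8 ('f'): window [4,8] length 5
  Position 9 ('b'): window [4,9] length 6 -- new best
  Position 10 ('h'): window [4,10] length 7 -- new best
  Position 11 ('e'): repeat (last at 7), move window start to 8
  Position 11 ('e'): window [8,11] length 4
Longest substring with no repeats: "agdefbh" with length 7

7


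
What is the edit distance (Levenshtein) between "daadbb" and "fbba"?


Computing edit distance: "daadbb" -> "fbba"
DP table:
           f    b    b    a
      0    1    2    3    4
  d   1    1    2    3    4
  a   2    2    2    3    3
  a   3    3    3    3    3
  d   4    4    4    4    4
  b   5    5    4    4    5
  b   6    6    5    4    5
Edit distance = dp[6][4] = 5

5


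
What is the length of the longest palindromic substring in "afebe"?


Input: "afebe"
Checking substrings for palindromes:
  [2:5] "ebe" (len 3) => palindrome
Longest palindromic substring: "ebe" with length 3

3


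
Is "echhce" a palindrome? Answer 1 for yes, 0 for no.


Input: echhce
Reversed: echhce
  Compare pos 0 ('e') with pos 5 ('e'): match
  Compare pos 1 ('c') with pos 4 ('c'): match
  Compare pos 2 ('h') with pos 3 ('h'): match
Result: palindrome

1


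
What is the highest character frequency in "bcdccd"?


Input: bcdccd
Character counts:
  'b': 1
  'c': 3
  'd': 2
Maximum frequency: 3

3


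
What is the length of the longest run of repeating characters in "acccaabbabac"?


Input: "acccaabbabac"
Scanning for longest run:
  Position 1 ('c'): new char, reset run to 1
  Position 2 ('c'): continues run of 'c', length=2
  Position 3 ('c'): continues run of 'c', length=3
  Position 4 ('a'): new char, reset run to 1
  Position 5 ('a'): continues run of 'a', length=2
  Position 6 ('b'): new char, reset run to 1
  Position 7 ('b'): continues run of 'b', length=2
  Position 8 ('a'): new char, reset run to 1
  Position 9 ('b'): new char, reset run to 1
  Position 10 ('a'): new char, reset run to 1
  Position 11 ('c'): new char, reset run to 1
Longest run: 'c' with length 3

3


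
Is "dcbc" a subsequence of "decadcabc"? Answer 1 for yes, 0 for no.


Check if "dcbc" is a subsequence of "decadcabc"
Greedy scan:
  Position 0 ('d'): matches sub[0] = 'd'
  Position 1 ('e'): no match needed
  Position 2 ('c'): matches sub[1] = 'c'
  Position 3 ('a'): no match needed
  Position 4 ('d'): no match needed
  Position 5 ('c'): no match needed
  Position 6 ('a'): no match needed
  Position 7 ('b'): matches sub[2] = 'b'
  Position 8 ('c'): matches sub[3] = 'c'
All 4 characters matched => is a subsequence

1


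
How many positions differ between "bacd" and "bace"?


Comparing "bacd" and "bace" position by position:
  Position 0: 'b' vs 'b' => same
  Position 1: 'a' vs 'a' => same
  Position 2: 'c' vs 'c' => same
  Position 3: 'd' vs 'e' => DIFFER
Positions that differ: 1

1


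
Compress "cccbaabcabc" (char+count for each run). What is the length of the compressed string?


Input: cccbaabcabc
Runs:
  'c' x 3 => "c3"
  'b' x 1 => "b1"
  'a' x 2 => "a2"
  'b' x 1 => "b1"
  'c' x 1 => "c1"
  'a' x 1 => "a1"
  'b' x 1 => "b1"
  'c' x 1 => "c1"
Compressed: "c3b1a2b1c1a1b1c1"
Compressed length: 16

16


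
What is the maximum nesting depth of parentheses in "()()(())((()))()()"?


Input: "()()(())((()))()()"
Tracking depth:
  Position 0 '(': depth becomes 1
  Position 1 ')': depth becomes 0
  Position 2 '(': depth becomes 1
  Position 3 ')': depth becomes 0
  Position 4 '(': depth becomes 1
  Position 5 '(': depth becomes 2
  Position 6 ')': depth becomes 1
  Position 7 ')': depth becomes 0
  Position 8 '(': depth becomes 1
  Position 9 '(': depth becomes 2
  Position 10 '(': depth becomes 3
  Position 11 ')': depth becomes 2
  Position 12 ')': depth becomes 1
  Position 13 ')': depth becomes 0
  Position 14 '(': depth becomes 1
  Position 15 ')': depth becomes 0
  Position 16 '(': depth becomes 1
  Position 17 ')': depth becomes 0
Maximum depth reached: 3

3


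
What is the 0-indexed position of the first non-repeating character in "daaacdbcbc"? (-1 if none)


Input: daaacdbcbc
Character frequencies:
  'a': 3
  'b': 2
  'c': 3
  'd': 2
Scanning left to right for freq == 1:
  Position 0 ('d'): freq=2, skip
  Position 1 ('a'): freq=3, skip
  Position 2 ('a'): freq=3, skip
  Position 3 ('a'): freq=3, skip
  Position 4 ('c'): freq=3, skip
  Position 5 ('d'): freq=2, skip
  Position 6 ('b'): freq=2, skip
  Position 7 ('c'): freq=3, skip
  Position 8 ('b'): freq=2, skip
  Position 9 ('c'): freq=3, skip
  No unique character found => answer = -1

-1


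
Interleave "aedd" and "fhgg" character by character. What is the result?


Interleaving "aedd" and "fhgg":
  Position 0: 'a' from first, 'f' from second => "af"
  Position 1: 'e' from first, 'h' from second => "eh"
  Position 2: 'd' from first, 'g' from second => "dg"
  Position 3: 'd' from first, 'g' from second => "dg"
Result: afehdgdg

afehdgdg


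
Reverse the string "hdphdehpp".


Input: hdphdehpp
Reading characters right to left:
  Position 8: 'p'
  Position 7: 'p'
  Position 6: 'h'
  Position 5: 'e'
  Position 4: 'd'
  Position 3: 'h'
  Position 2: 'p'
  Position 1: 'd'
  Position 0: 'h'
Reversed: pphedhpdh

pphedhpdh


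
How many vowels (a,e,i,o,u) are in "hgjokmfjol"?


Input: hgjokmfjol
Checking each character:
  'h' at position 0: consonant
  'g' at position 1: consonant
  'j' at position 2: consonant
  'o' at position 3: vowel (running total: 1)
  'k' at position 4: consonant
  'm' at position 5: consonant
  'f' at position 6: consonant
  'j' at position 7: consonant
  'o' at position 8: vowel (running total: 2)
  'l' at position 9: consonant
Total vowels: 2

2


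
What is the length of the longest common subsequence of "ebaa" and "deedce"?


LCS of "ebaa" and "deedce"
DP table:
           d    e    e    d    c    e
      0    0    0    0    0    0    0
  e   0    0    1    1    1    1    1
  b   0    0    1    1    1    1    1
  a   0    0    1    1    1    1    1
  a   0    0    1    1    1    1    1
LCS length = dp[4][6] = 1

1


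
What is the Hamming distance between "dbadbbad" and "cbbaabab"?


Comparing "dbadbbad" and "cbbaabab" position by position:
  Position 0: 'd' vs 'c' => differ
  Position 1: 'b' vs 'b' => same
  Position 2: 'a' vs 'b' => differ
  Position 3: 'd' vs 'a' => differ
  Position 4: 'b' vs 'a' => differ
  Position 5: 'b' vs 'b' => same
  Position 6: 'a' vs 'a' => same
  Position 7: 'd' vs 'b' => differ
Total differences (Hamming distance): 5

5


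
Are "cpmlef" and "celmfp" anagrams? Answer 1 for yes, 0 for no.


Strings: "cpmlef", "celmfp"
Sorted first:  ceflmp
Sorted second: ceflmp
Sorted forms match => anagrams

1


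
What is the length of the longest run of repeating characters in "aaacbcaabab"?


Input: "aaacbcaabab"
Scanning for longest run:
  Position 1 ('a'): continues run of 'a', length=2
  Position 2 ('a'): continues run of 'a', length=3
  Position 3 ('c'): new char, reset run to 1
  Position 4 ('b'): new char, reset run to 1
  Position 5 ('c'): new char, reset run to 1
  Position 6 ('a'): new char, reset run to 1
  Position 7 ('a'): continues run of 'a', length=2
  Position 8 ('b'): new char, reset run to 1
  Position 9 ('a'): new char, reset run to 1
  Position 10 ('b'): new char, reset run to 1
Longest run: 'a' with length 3

3


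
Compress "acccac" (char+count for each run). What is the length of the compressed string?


Input: acccac
Runs:
  'a' x 1 => "a1"
  'c' x 3 => "c3"
  'a' x 1 => "a1"
  'c' x 1 => "c1"
Compressed: "a1c3a1c1"
Compressed length: 8

8


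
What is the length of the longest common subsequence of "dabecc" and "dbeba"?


LCS of "dabecc" and "dbeba"
DP table:
           d    b    e    b    a
      0    0    0    0    0    0
  d   0    1    1    1    1    1
  a   0    1    1    1    1    2
  b   0    1    2    2    2    2
  e   0    1    2    3    3    3
  c   0    1    2    3    3    3
  c   0    1    2    3    3    3
LCS length = dp[6][5] = 3

3


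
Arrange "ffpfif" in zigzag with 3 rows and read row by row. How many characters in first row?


Zigzag "ffpfif" into 3 rows:
Placing characters:
  'f' => row 0
  'f' => row 1
  'p' => row 2
  'f' => row 1
  'i' => row 0
  'f' => row 1
Rows:
  Row 0: "fi"
  Row 1: "fff"
  Row 2: "p"
First row length: 2

2


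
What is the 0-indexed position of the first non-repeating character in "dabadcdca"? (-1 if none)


Input: dabadcdca
Character frequencies:
  'a': 3
  'b': 1
  'c': 2
  'd': 3
Scanning left to right for freq == 1:
  Position 0 ('d'): freq=3, skip
  Position 1 ('a'): freq=3, skip
  Position 2 ('b'): unique! => answer = 2

2


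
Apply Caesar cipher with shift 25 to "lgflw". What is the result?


Caesar cipher: shift "lgflw" by 25
  'l' (pos 11) + 25 = pos 10 = 'k'
  'g' (pos 6) + 25 = pos 5 = 'f'
  'f' (pos 5) + 25 = pos 4 = 'e'
  'l' (pos 11) + 25 = pos 10 = 'k'
  'w' (pos 22) + 25 = pos 21 = 'v'
Result: kfekv

kfekv


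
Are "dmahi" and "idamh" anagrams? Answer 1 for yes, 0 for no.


Strings: "dmahi", "idamh"
Sorted first:  adhim
Sorted second: adhim
Sorted forms match => anagrams

1


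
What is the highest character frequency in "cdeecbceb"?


Input: cdeecbceb
Character counts:
  'b': 2
  'c': 3
  'd': 1
  'e': 3
Maximum frequency: 3

3


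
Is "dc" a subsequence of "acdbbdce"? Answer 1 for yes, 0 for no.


Check if "dc" is a subsequence of "acdbbdce"
Greedy scan:
  Position 0 ('a'): no match needed
  Position 1 ('c'): no match needed
  Position 2 ('d'): matches sub[0] = 'd'
  Position 3 ('b'): no match needed
  Position 4 ('b'): no match needed
  Position 5 ('d'): no match needed
  Position 6 ('c'): matches sub[1] = 'c'
  Position 7 ('e'): no match needed
All 2 characters matched => is a subsequence

1


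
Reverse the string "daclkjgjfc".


Input: daclkjgjfc
Reading characters right to left:
  Position 9: 'c'
  Position 8: 'f'
  Position 7: 'j'
  Position 6: 'g'
  Position 5: 'j'
  Position 4: 'k'
  Position 3: 'l'
  Position 2: 'c'
  Position 1: 'a'
  Position 0: 'd'
Reversed: cfjgjklcad

cfjgjklcad


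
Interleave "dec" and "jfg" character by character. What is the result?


Interleaving "dec" and "jfg":
  Position 0: 'd' from first, 'j' from second => "dj"
  Position 1: 'e' from first, 'f' from second => "ef"
  Position 2: 'c' from first, 'g' from second => "cg"
Result: djefcg

djefcg


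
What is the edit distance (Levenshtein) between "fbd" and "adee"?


Computing edit distance: "fbd" -> "adee"
DP table:
           a    d    e    e
      0    1    2    3    4
  f   1    1    2    3    4
  b   2    2    2    3    4
  d   3    3    2    3    4
Edit distance = dp[3][4] = 4

4


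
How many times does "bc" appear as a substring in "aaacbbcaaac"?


Searching for "bc" in "aaacbbcaaac"
Scanning each position:
  Position 0: "aa" => no
  Position 1: "aa" => no
  Position 2: "ac" => no
  Position 3: "cb" => no
  Position 4: "bb" => no
  Position 5: "bc" => MATCH
  Position 6: "ca" => no
  Position 7: "aa" => no
  Position 8: "aa" => no
  Position 9: "ac" => no
Total occurrences: 1

1


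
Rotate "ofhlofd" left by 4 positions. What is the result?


Input: "ofhlofd", rotate left by 4
First 4 characters: "ofhl"
Remaining characters: "ofd"
Concatenate remaining + first: "ofd" + "ofhl" = "ofdofhl"

ofdofhl


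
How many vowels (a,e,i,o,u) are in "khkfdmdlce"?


Input: khkfdmdlce
Checking each character:
  'k' at position 0: consonant
  'h' at position 1: consonant
  'k' at position 2: consonant
  'f' at position 3: consonant
  'd' at position 4: consonant
  'm' at position 5: consonant
  'd' at position 6: consonant
  'l' at position 7: consonant
  'c' at position 8: consonant
  'e' at position 9: vowel (running total: 1)
Total vowels: 1

1


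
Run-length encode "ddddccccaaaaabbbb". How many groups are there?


Input: ddddccccaaaaabbbb
Scanning for consecutive runs:
  Group 1: 'd' x 4 (positions 0-3)
  Group 2: 'c' x 4 (positions 4-7)
  Group 3: 'a' x 5 (positions 8-12)
  Group 4: 'b' x 4 (positions 13-16)
Total groups: 4

4


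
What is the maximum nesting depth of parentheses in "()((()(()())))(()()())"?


Input: "()((()(()())))(()()())"
Tracking depth:
  Position 0 '(': depth becomes 1
  Position 1 ')': depth becomes 0
  Position 2 '(': depth becomes 1
  Position 3 '(': depth becomes 2
  Position 4 '(': depth becomes 3
  Position 5 ')': depth becomes 2
  Position 6 '(': depth becomes 3
  Position 7 '(': depth becomes 4
  Position 8 ')': depth becomes 3
  Position 9 '(': depth becomes 4
  Position 10 ')': depth becomes 3
  Position 11 ')': depth becomes 2
  Position 12 ')': depth becomes 1
  Position 13 ')': depth becomes 0
  Position 14 '(': depth becomes 1
  Position 15 '(': depth becomes 2
  Position 16 ')': depth becomes 1
  Position 17 '(': depth becomes 2
  Position 18 ')': depth becomes 1
  Position 19 '(': depth becomes 2
  Position 20 ')': depth becomes 1
  Position 21 ')': depth becomes 0
Maximum depth reached: 4

4


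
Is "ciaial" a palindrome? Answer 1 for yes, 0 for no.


Input: ciaial
Reversed: laiaic
  Compare pos 0 ('c') with pos 5 ('l'): MISMATCH
  Compare pos 1 ('i') with pos 4 ('a'): MISMATCH
  Compare pos 2 ('a') with pos 3 ('i'): MISMATCH
Result: not a palindrome

0


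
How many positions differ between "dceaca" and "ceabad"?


Comparing "dceaca" and "ceabad" position by position:
  Position 0: 'd' vs 'c' => DIFFER
  Position 1: 'c' vs 'e' => DIFFER
  Position 2: 'e' vs 'a' => DIFFER
  Position 3: 'a' vs 'b' => DIFFER
  Position 4: 'c' vs 'a' => DIFFER
  Position 5: 'a' vs 'd' => DIFFER
Positions that differ: 6

6


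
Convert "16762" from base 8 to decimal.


Input: "16762" in base 8
Positional expansion:
  Digit '1' (value 1) x 8^4 = 4096
  Digit '6' (value 6) x 8^3 = 3072
  Digit '7' (value 7) x 8^2 = 448
  Digit '6' (value 6) x 8^1 = 48
  Digit '2' (value 2) x 8^0 = 2
Sum = 7666

7666


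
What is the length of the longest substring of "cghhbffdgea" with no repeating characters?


Input: "cghhbffdgea"
Sliding window (track last position of each char):
  Position 0 ('c'): window [0,0] length 1 -- new best
  Position 1 ('g'): window [0,1] length 2 -- new best
  Position 2 ('h'): window [0,2] length 3 -- new best
  Position 3 ('h'): repeat (last at 2), move window start to 3
  Position 3 ('h'): window [3,3] length 1
  Position 4 ('b'): window [3,4] length 2
  Position 5 ('f'): window [3,5] length 3
  Position 6 ('f'): repeat (last at 5), move window start to 6
  Position 6 ('f'): window [6,6] length 1
  Position 7 ('d'): window [6,7] length 2
  Position 8 ('g'): window [6,8] length 3
  Position 9 ('e'): window [6,9] length 4 -- new best
  Position 10 ('a'): window [6,10] length 5 -- new best
Longest substring with no repeats: "fdgea" with length 5

5


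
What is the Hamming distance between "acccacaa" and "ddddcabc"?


Comparing "acccacaa" and "ddddcabc" position by position:
  Position 0: 'a' vs 'd' => differ
  Position 1: 'c' vs 'd' => differ
  Position 2: 'c' vs 'd' => differ
  Position 3: 'c' vs 'd' => differ
  Position 4: 'a' vs 'c' => differ
  Position 5: 'c' vs 'a' => differ
  Position 6: 'a' vs 'b' => differ
  Position 7: 'a' vs 'c' => differ
Total differences (Hamming distance): 8

8


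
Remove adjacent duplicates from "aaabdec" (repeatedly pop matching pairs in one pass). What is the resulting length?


Input: aaabdec
Stack-based adjacent duplicate removal:
  Read 'a': push. Stack: a
  Read 'a': matches stack top 'a' => pop. Stack: (empty)
  Read 'a': push. Stack: a
  Read 'b': push. Stack: ab
  Read 'd': push. Stack: abd
  Read 'e': push. Stack: abde
  Read 'c': push. Stack: abdec
Final stack: "abdec" (length 5)

5


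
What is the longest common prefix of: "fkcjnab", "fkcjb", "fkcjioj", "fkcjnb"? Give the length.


Words: fkcjnab, fkcjb, fkcjioj, fkcjnb
  Position 0: all 'f' => match
  Position 1: all 'k' => match
  Position 2: all 'c' => match
  Position 3: all 'j' => match
  Position 4: ('n', 'b', 'i', 'n') => mismatch, stop
LCP = "fkcj" (length 4)

4


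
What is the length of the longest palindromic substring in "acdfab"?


Input: "acdfab"
Checking substrings for palindromes:
  No multi-char palindromic substrings found
Longest palindromic substring: "a" with length 1

1


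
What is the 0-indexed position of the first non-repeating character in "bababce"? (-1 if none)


Input: bababce
Character frequencies:
  'a': 2
  'b': 3
  'c': 1
  'e': 1
Scanning left to right for freq == 1:
  Position 0 ('b'): freq=3, skip
  Position 1 ('a'): freq=2, skip
  Position 2 ('b'): freq=3, skip
  Position 3 ('a'): freq=2, skip
  Position 4 ('b'): freq=3, skip
  Position 5 ('c'): unique! => answer = 5

5


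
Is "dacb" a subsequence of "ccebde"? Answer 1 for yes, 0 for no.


Check if "dacb" is a subsequence of "ccebde"
Greedy scan:
  Position 0 ('c'): no match needed
  Position 1 ('c'): no match needed
  Position 2 ('e'): no match needed
  Position 3 ('b'): no match needed
  Position 4 ('d'): matches sub[0] = 'd'
  Position 5 ('e'): no match needed
Only matched 1/4 characters => not a subsequence

0


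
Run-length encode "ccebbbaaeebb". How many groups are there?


Input: ccebbbaaeebb
Scanning for consecutive runs:
  Group 1: 'c' x 2 (positions 0-1)
  Group 2: 'e' x 1 (positions 2-2)
  Group 3: 'b' x 3 (positions 3-5)
  Group 4: 'a' x 2 (positions 6-7)
  Group 5: 'e' x 2 (positions 8-9)
  Group 6: 'b' x 2 (positions 10-11)
Total groups: 6

6


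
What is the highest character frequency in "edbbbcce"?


Input: edbbbcce
Character counts:
  'b': 3
  'c': 2
  'd': 1
  'e': 2
Maximum frequency: 3

3


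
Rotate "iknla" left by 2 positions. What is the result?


Input: "iknla", rotate left by 2
First 2 characters: "ik"
Remaining characters: "nla"
Concatenate remaining + first: "nla" + "ik" = "nlaik"

nlaik


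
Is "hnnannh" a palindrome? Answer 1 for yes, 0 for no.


Input: hnnannh
Reversed: hnnannh
  Compare pos 0 ('h') with pos 6 ('h'): match
  Compare pos 1 ('n') with pos 5 ('n'): match
  Compare pos 2 ('n') with pos 4 ('n'): match
Result: palindrome

1


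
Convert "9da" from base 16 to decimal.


Input: "9da" in base 16
Positional expansion:
  Digit '9' (value 9) x 16^2 = 2304
  Digit 'd' (value 13) x 16^1 = 208
  Digit 'a' (value 10) x 16^0 = 10
Sum = 2522

2522


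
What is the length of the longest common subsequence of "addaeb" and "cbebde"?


LCS of "addaeb" and "cbebde"
DP table:
           c    b    e    b    d    e
      0    0    0    0    0    0    0
  a   0    0    0    0    0    0    0
  d   0    0    0    0    0    1    1
  d   0    0    0    0    0    1    1
  a   0    0    0    0    0    1    1
  e   0    0    0    1    1    1    2
  b   0    0    1    1    2    2    2
LCS length = dp[6][6] = 2

2


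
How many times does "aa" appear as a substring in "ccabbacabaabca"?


Searching for "aa" in "ccabbacabaabca"
Scanning each position:
  Position 0: "cc" => no
  Position 1: "ca" => no
  Position 2: "ab" => no
  Position 3: "bb" => no
  Position 4: "ba" => no
  Position 5: "ac" => no
  Position 6: "ca" => no
  Position 7: "ab" => no
  Position 8: "ba" => no
  Position 9: "aa" => MATCH
  Position 10: "ab" => no
  Position 11: "bc" => no
  Position 12: "ca" => no
Total occurrences: 1

1


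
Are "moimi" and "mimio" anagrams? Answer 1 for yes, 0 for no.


Strings: "moimi", "mimio"
Sorted first:  iimmo
Sorted second: iimmo
Sorted forms match => anagrams

1


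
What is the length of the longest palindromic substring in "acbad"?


Input: "acbad"
Checking substrings for palindromes:
  No multi-char palindromic substrings found
Longest palindromic substring: "a" with length 1

1


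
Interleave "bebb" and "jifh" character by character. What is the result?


Interleaving "bebb" and "jifh":
  Position 0: 'b' from first, 'j' from second => "bj"
  Position 1: 'e' from first, 'i' from second => "ei"
  Position 2: 'b' from first, 'f' from second => "bf"
  Position 3: 'b' from first, 'h' from second => "bh"
Result: bjeibfbh

bjeibfbh


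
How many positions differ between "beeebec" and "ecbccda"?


Comparing "beeebec" and "ecbccda" position by position:
  Position 0: 'b' vs 'e' => DIFFER
  Position 1: 'e' vs 'c' => DIFFER
  Position 2: 'e' vs 'b' => DIFFER
  Position 3: 'e' vs 'c' => DIFFER
  Position 4: 'b' vs 'c' => DIFFER
  Position 5: 'e' vs 'd' => DIFFER
  Position 6: 'c' vs 'a' => DIFFER
Positions that differ: 7

7


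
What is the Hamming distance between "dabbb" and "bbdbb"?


Comparing "dabbb" and "bbdbb" position by position:
  Position 0: 'd' vs 'b' => differ
  Position 1: 'a' vs 'b' => differ
  Position 2: 'b' vs 'd' => differ
  Position 3: 'b' vs 'b' => same
  Position 4: 'b' vs 'b' => same
Total differences (Hamming distance): 3

3


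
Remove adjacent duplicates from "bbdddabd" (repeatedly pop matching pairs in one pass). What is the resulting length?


Input: bbdddabd
Stack-based adjacent duplicate removal:
  Read 'b': push. Stack: b
  Read 'b': matches stack top 'b' => pop. Stack: (empty)
  Read 'd': push. Stack: d
  Read 'd': matches stack top 'd' => pop. Stack: (empty)
  Read 'd': push. Stack: d
  Read 'a': push. Stack: da
  Read 'b': push. Stack: dab
  Read 'd': push. Stack: dabd
Final stack: "dabd" (length 4)

4


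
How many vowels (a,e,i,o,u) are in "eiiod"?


Input: eiiod
Checking each character:
  'e' at position 0: vowel (running total: 1)
  'i' at position 1: vowel (running total: 2)
  'i' at position 2: vowel (running total: 3)
  'o' at position 3: vowel (running total: 4)
  'd' at position 4: consonant
Total vowels: 4

4


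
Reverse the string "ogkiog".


Input: ogkiog
Reading characters right to left:
  Position 5: 'g'
  Position 4: 'o'
  Position 3: 'i'
  Position 2: 'k'
  Position 1: 'g'
  Position 0: 'o'
Reversed: goikgo

goikgo


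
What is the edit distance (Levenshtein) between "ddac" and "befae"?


Computing edit distance: "ddac" -> "befae"
DP table:
           b    e    f    a    e
      0    1    2    3    4    5
  d   1    1    2    3    4    5
  d   2    2    2    3    4    5
  a   3    3    3    3    3    4
  c   4    4    4    4    4    4
Edit distance = dp[4][5] = 4

4
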